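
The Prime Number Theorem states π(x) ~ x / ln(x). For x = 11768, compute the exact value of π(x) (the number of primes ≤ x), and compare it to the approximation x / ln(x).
π(11768) = 1409;  x/ln(x) ≈ 1255.50;  relative error ≈ 10.89%.

Directly count primes up to 11768: π(11768) = 1409. The PNT approximation gives 11768/ln(11768) ≈ 11768/9.37314 ≈ 1255.50. Relative error (π(x) − x/ln(x)) / π(x) ≈ 10.89%; the approximation is known to undercount slightly (Li(x) is a better estimate).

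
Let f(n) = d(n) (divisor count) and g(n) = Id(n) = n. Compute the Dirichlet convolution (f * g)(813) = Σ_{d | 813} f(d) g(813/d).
(d * Id)(813) = 1365

Divisors of 813: [1, 3, 271, 813]. For each d | 813:
  d = 1: d(1) · Id(813/1) = 1 · 813 = 813
  d = 3: d(3) · Id(813/3) = 2 · 271 = 542
  d = 271: d(271) · Id(813/271) = 2 · 3 = 6
  d = 813: d(813) · Id(813/813) = 4 · 1 = 4
Summing: (d * Id)(813) = 813 + 542 + 6 + 4 = 1365.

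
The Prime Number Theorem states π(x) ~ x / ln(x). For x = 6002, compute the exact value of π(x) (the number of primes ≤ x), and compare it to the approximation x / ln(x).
π(6002) = 783;  x/ln(x) ≈ 689.90;  relative error ≈ 11.89%.

Directly count primes up to 6002: π(6002) = 783. The PNT approximation gives 6002/ln(6002) ≈ 6002/8.69985 ≈ 689.90. Relative error (π(x) − x/ln(x)) / π(x) ≈ 11.89%; the approximation is known to undercount slightly (Li(x) is a better estimate).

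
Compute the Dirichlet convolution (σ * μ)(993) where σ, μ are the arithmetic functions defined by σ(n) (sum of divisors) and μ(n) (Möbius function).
(σ * μ)(993) = 993

Divisors of 993: [1, 3, 331, 993]. For each d | 993:
  d = 1: σ(1) · μ(993/1) = 1 · 1 = 1
  d = 3: σ(3) · μ(993/3) = 4 · -1 = -4
  d = 331: σ(331) · μ(993/331) = 332 · -1 = -332
  d = 993: σ(993) · μ(993/993) = 1328 · 1 = 1328
Summing: (σ * μ)(993) = 1 + -4 + -332 + 1328 = 993.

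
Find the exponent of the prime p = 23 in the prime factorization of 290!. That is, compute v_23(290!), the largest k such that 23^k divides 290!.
v_23(290!) = 12

Legendre's formula: v_p(n!) = Σ_{k ≥ 1} ⌊n / p^k⌋. For p = 23, n = 290, the terms are:
  ⌊290/23^1⌋ = ⌊290/23⌋ = 12
(the next term ⌊290/23^2⌋ = 0, terminating the sum). Summing: v_23(290!) = 12 = 12.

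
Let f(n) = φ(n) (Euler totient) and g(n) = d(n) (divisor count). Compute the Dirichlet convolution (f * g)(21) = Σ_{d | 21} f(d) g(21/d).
(φ * d)(21) = 32

Divisors of 21: [1, 3, 7, 21]. For each d | 21:
  d = 1: φ(1) · d(21/1) = 1 · 4 = 4
  d = 3: φ(3) · d(21/3) = 2 · 2 = 4
  d = 7: φ(7) · d(21/7) = 6 · 2 = 12
  d = 21: φ(21) · d(21/21) = 12 · 1 = 12
Summing: (φ * d)(21) = 4 + 4 + 12 + 12 = 32.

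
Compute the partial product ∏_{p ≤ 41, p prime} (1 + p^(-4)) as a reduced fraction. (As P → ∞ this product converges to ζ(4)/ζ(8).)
∏ = 48720475991638584141351346569294960399869967650480384/45198307255822366572981630424624077541402100668355625

The primes p ≤ 41 are [2, 3, 5, 7, 11, 13, 17, 19, 23, 29, 31, 37, 41]. For each, (1 + 1/p^4) = (p^4 + 1)/p^4. Multiplying these fractions over p ∈ [2, 3, 5, 7, 11, 13, 17, 19, 23, 29, 31, 37, 41] gives 48720475991638584141351346569294960399869967650480384/45198307255822366572981630424624077541402100668355625. (In the limit P → ∞ this tends to ζ(4)/ζ(8).)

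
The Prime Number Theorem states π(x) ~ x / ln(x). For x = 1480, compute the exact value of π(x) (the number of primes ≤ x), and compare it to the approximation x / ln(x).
π(1480) = 233;  x/ln(x) ≈ 202.75;  relative error ≈ 12.98%.

Directly count primes up to 1480: π(1480) = 233. The PNT approximation gives 1480/ln(1480) ≈ 1480/7.29980 ≈ 202.75. Relative error (π(x) − x/ln(x)) / π(x) ≈ 12.98%; the approximation is known to undercount slightly (Li(x) is a better estimate).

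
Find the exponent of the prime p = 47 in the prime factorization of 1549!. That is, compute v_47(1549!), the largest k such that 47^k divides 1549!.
v_47(1549!) = 32

Legendre's formula: v_p(n!) = Σ_{k ≥ 1} ⌊n / p^k⌋. For p = 47, n = 1549, the terms are:
  ⌊1549/47^1⌋ = ⌊1549/47⌋ = 32
(the next term ⌊1549/47^2⌋ = 0, terminating the sum). Summing: v_47(1549!) = 32 = 32.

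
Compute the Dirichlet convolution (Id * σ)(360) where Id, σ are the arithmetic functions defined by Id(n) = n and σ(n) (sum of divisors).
(Id * σ)(360) = 18326

Divisors of 360: [1, 2, 3, 4, 5, 6, 8, 9, 10, 12, 15, 18, 20, 24, 30, 36, 40, 45, 60, 72, 90, 120, 180, 360]. For each d | 360:
  d = 1: Id(1) · σ(360/1) = 1 · 1170 = 1170
  d = 2: Id(2) · σ(360/2) = 2 · 546 = 1092
  d = 3: Id(3) · σ(360/3) = 3 · 360 = 1080
  d = 4: Id(4) · σ(360/4) = 4 · 234 = 936
  d = 5: Id(5) · σ(360/5) = 5 · 195 = 975
  d = 6: Id(6) · σ(360/6) = 6 · 168 = 1008
  d = 8: Id(8) · σ(360/8) = 8 · 78 = 624
  d = 9: Id(9) · σ(360/9) = 9 · 90 = 810
  d = 10: Id(10) · σ(360/10) = 10 · 91 = 910
  d = 12: Id(12) · σ(360/12) = 12 · 72 = 864
  d = 15: Id(15) · σ(360/15) = 15 · 60 = 900
  d = 18: Id(18) · σ(360/18) = 18 · 42 = 756
  d = 20: Id(20) · σ(360/20) = 20 · 39 = 780
  d = 24: Id(24) · σ(360/24) = 24 · 24 = 576
  d = 30: Id(30) · σ(360/30) = 30 · 28 = 840
  d = 36: Id(36) · σ(360/36) = 36 · 18 = 648
  d = 40: Id(40) · σ(360/40) = 40 · 13 = 520
  d = 45: Id(45) · σ(360/45) = 45 · 15 = 675
  d = 60: Id(60) · σ(360/60) = 60 · 12 = 720
  d = 72: Id(72) · σ(360/72) = 72 · 6 = 432
  d = 90: Id(90) · σ(360/90) = 90 · 7 = 630
  d = 120: Id(120) · σ(360/120) = 120 · 4 = 480
  d = 180: Id(180) · σ(360/180) = 180 · 3 = 540
  d = 360: Id(360) · σ(360/360) = 360 · 1 = 360
Summing: (Id * σ)(360) = 1170 + 1092 + 1080 + 936 + 975 + 1008 + 624 + 810 + 910 + 864 + 900 + 756 + 780 + 576 + 840 + 648 + 520 + 675 + 720 + 432 + 630 + 480 + 540 + 360 = 18326.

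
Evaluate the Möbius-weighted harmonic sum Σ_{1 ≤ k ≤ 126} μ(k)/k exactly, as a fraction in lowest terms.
Σ μ(k)/k = 23090940688334333795050585396213953208427071/3161005464041760778814520629154366249327468699

Values of μ(k) for 1 ≤ k ≤ 126: μ(1) = 1, μ(2) = -1, μ(3) = -1, μ(5) = -1, μ(6) = 1, μ(7) = -1, μ(10) = 1, μ(11) = -1, μ(13) = -1, μ(14) = 1, μ(15) = 1, μ(17) = -1, μ(19) = -1, μ(21) = 1, μ(22) = 1, μ(23) = -1, μ(26) = 1, μ(29) = -1, μ(30) = -1, μ(31) = -1, μ(33) = 1, μ(34) = 1, μ(35) = 1, μ(37) = -1, μ(38) = 1, μ(39) = 1, μ(41) = -1, μ(42) = -1, μ(43) = -1, μ(46) = 1, μ(47) = -1, μ(51) = 1, μ(53) = -1, μ(55) = 1, μ(57) = 1, μ(58) = 1, μ(59) = -1, μ(61) = -1, μ(62) = 1, μ(65) = 1, μ(66) = -1, μ(67) = -1, μ(69) = 1, μ(70) = -1, μ(71) = -1, μ(73) = -1, μ(74) = 1, μ(77) = 1, μ(78) = -1, μ(79) = -1, μ(82) = 1, μ(83) = -1, μ(85) = 1, μ(86) = 1, μ(87) = 1, μ(89) = -1, μ(91) = 1, μ(93) = 1, μ(94) = 1, μ(95) = 1, μ(97) = -1, μ(101) = -1, μ(102) = -1, μ(103) = -1, μ(105) = -1, μ(106) = 1, μ(107) = -1, μ(109) = -1, μ(110) = -1, μ(111) = 1, μ(113) = -1, μ(114) = -1, μ(115) = 1, μ(118) = 1, μ(119) = 1, μ(122) = 1, μ(123) = 1, with μ = 0 on non-squarefree integers. Summing μ(k)/k for k where μ(k) ≠ 0 gives 23090940688334333795050585396213953208427071/3161005464041760778814520629154366249327468699 ≈ 0.0073. (PNT ⟺ this sum → 0 as n → ∞.)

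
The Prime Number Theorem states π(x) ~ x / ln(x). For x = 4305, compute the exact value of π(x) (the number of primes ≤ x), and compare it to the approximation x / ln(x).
π(4305) = 590;  x/ln(x) ≈ 514.49;  relative error ≈ 12.80%.

Directly count primes up to 4305: π(4305) = 590. The PNT approximation gives 4305/ln(4305) ≈ 4305/8.36753 ≈ 514.49. Relative error (π(x) − x/ln(x)) / π(x) ≈ 12.80%; the approximation is known to undercount slightly (Li(x) is a better estimate).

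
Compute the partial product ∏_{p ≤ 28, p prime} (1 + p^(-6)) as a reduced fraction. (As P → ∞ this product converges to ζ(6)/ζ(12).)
∏ = 1528148900144746288585670319214284020/1502467574555591484127420211226932553

The primes p ≤ 28 are [2, 3, 5, 7, 11, 13, 17, 19, 23]. For each, (1 + 1/p^6) = (p^6 + 1)/p^6. Multiplying these fractions over p ∈ [2, 3, 5, 7, 11, 13, 17, 19, 23] gives 1528148900144746288585670319214284020/1502467574555591484127420211226932553. (In the limit P → ∞ this tends to ζ(6)/ζ(12).)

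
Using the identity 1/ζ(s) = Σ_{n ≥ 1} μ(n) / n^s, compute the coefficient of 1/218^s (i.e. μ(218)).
μ(218) = 1

Factor n = 218 = 2 · 109. μ(n) = 0 if any exponent ≥ 2 (not squarefree); otherwise μ(n) = (−1)^{ω(n)} where ω(n) is the number of distinct prime factors. Applying: μ(218) = 1.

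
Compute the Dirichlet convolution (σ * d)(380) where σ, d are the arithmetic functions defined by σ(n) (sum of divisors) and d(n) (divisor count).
(σ * d)(380) = 2816

Divisors of 380: [1, 2, 4, 5, 10, 19, 20, 38, 76, 95, 190, 380]. For each d | 380:
  d = 1: σ(1) · d(380/1) = 1 · 12 = 12
  d = 2: σ(2) · d(380/2) = 3 · 8 = 24
  d = 4: σ(4) · d(380/4) = 7 · 4 = 28
  d = 5: σ(5) · d(380/5) = 6 · 6 = 36
  d = 10: σ(10) · d(380/10) = 18 · 4 = 72
  d = 19: σ(19) · d(380/19) = 20 · 6 = 120
  d = 20: σ(20) · d(380/20) = 42 · 2 = 84
  d = 38: σ(38) · d(380/38) = 60 · 4 = 240
  d = 76: σ(76) · d(380/76) = 140 · 2 = 280
  d = 95: σ(95) · d(380/95) = 120 · 3 = 360
  d = 190: σ(190) · d(380/190) = 360 · 2 = 720
  d = 380: σ(380) · d(380/380) = 840 · 1 = 840
Summing: (σ * d)(380) = 12 + 24 + 28 + 36 + 72 + 120 + 84 + 240 + 280 + 360 + 720 + 840 = 2816.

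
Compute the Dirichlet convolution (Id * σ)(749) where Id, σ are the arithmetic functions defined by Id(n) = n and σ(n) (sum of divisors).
(Id * σ)(749) = 3225

Divisors of 749: [1, 7, 107, 749]. For each d | 749:
  d = 1: Id(1) · σ(749/1) = 1 · 864 = 864
  d = 7: Id(7) · σ(749/7) = 7 · 108 = 756
  d = 107: Id(107) · σ(749/107) = 107 · 8 = 856
  d = 749: Id(749) · σ(749/749) = 749 · 1 = 749
Summing: (Id * σ)(749) = 864 + 756 + 856 + 749 = 3225.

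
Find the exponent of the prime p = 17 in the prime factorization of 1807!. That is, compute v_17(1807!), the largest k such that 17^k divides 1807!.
v_17(1807!) = 112

Legendre's formula: v_p(n!) = Σ_{k ≥ 1} ⌊n / p^k⌋. For p = 17, n = 1807, the terms are:
  ⌊1807/17^1⌋ = ⌊1807/17⌋ = 106
  ⌊1807/17^2⌋ = ⌊1807/289⌋ = 6
(the next term ⌊1807/17^3⌋ = 0, terminating the sum). Summing: v_17(1807!) = 106 + 6 = 112.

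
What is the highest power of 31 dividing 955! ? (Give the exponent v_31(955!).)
v_31(955!) = 30

Legendre's formula: v_p(n!) = Σ_{k ≥ 1} ⌊n / p^k⌋. For p = 31, n = 955, the terms are:
  ⌊955/31^1⌋ = ⌊955/31⌋ = 30
(the next term ⌊955/31^2⌋ = 0, terminating the sum). Summing: v_31(955!) = 30 = 30.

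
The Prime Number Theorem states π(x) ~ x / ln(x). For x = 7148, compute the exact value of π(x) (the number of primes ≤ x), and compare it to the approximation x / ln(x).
π(7148) = 914;  x/ln(x) ≈ 805.45;  relative error ≈ 11.88%.

Directly count primes up to 7148: π(7148) = 914. The PNT approximation gives 7148/ln(7148) ≈ 7148/8.87459 ≈ 805.45. Relative error (π(x) − x/ln(x)) / π(x) ≈ 11.88%; the approximation is known to undercount slightly (Li(x) is a better estimate).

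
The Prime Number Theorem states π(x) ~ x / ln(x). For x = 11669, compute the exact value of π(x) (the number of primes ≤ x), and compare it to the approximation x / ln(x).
π(11669) = 1400;  x/ln(x) ≈ 1246.06;  relative error ≈ 11.00%.

Directly count primes up to 11669: π(11669) = 1400. The PNT approximation gives 11669/ln(11669) ≈ 11669/9.36469 ≈ 1246.06. Relative error (π(x) − x/ln(x)) / π(x) ≈ 11.00%; the approximation is known to undercount slightly (Li(x) is a better estimate).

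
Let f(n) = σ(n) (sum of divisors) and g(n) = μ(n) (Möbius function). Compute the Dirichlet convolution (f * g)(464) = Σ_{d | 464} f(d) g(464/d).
(σ * μ)(464) = 464

Divisors of 464: [1, 2, 4, 8, 16, 29, 58, 116, 232, 464]. For each d | 464:
  d = 1: σ(1) · μ(464/1) = 1 · 0 = 0
  d = 2: σ(2) · μ(464/2) = 3 · 0 = 0
  d = 4: σ(4) · μ(464/4) = 7 · 0 = 0
  d = 8: σ(8) · μ(464/8) = 15 · 1 = 15
  d = 16: σ(16) · μ(464/16) = 31 · -1 = -31
  d = 29: σ(29) · μ(464/29) = 30 · 0 = 0
  d = 58: σ(58) · μ(464/58) = 90 · 0 = 0
  d = 116: σ(116) · μ(464/116) = 210 · 0 = 0
  d = 232: σ(232) · μ(464/232) = 450 · -1 = -450
  d = 464: σ(464) · μ(464/464) = 930 · 1 = 930
Summing: (σ * μ)(464) = 0 + 0 + 0 + 15 + -31 + 0 + 0 + 0 + -450 + 930 = 464.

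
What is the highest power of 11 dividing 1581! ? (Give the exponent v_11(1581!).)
v_11(1581!) = 157

Legendre's formula: v_p(n!) = Σ_{k ≥ 1} ⌊n / p^k⌋. For p = 11, n = 1581, the terms are:
  ⌊1581/11^1⌋ = ⌊1581/11⌋ = 143
  ⌊1581/11^2⌋ = ⌊1581/121⌋ = 13
  ⌊1581/11^3⌋ = ⌊1581/1331⌋ = 1
(the next term ⌊1581/11^4⌋ = 0, terminating the sum). Summing: v_11(1581!) = 143 + 13 + 1 = 157.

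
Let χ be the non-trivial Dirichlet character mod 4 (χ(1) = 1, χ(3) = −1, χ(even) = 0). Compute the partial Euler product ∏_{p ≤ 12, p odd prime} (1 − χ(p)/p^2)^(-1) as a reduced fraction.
∏ = 17787/19520

The odd primes p ≤ 12 are [3, 5, 7, 11]. For each, χ(p) = 1 if p ≡ 1 mod 4, χ(p) = −1 if p ≡ 3 mod 4. Taking (1 − χ(p)/p^2)^(-1) = p^2/(p^2 − χ(p)): (1 − (-1)/3^2)^(-1) · (1 − (1)/5^2)^(-1) · (1 − (-1)/7^2)^(-1) · (1 − (-1)/11^2)^(-1) = 17787/19520.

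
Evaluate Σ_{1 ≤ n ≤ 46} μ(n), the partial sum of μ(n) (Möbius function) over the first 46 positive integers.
Σ_{n ≤ 46} μ(n) = -2

Compute μ(n) for each 1 ≤ n ≤ 46: μ(1) = 1, μ(2) = -1, μ(3) = -1, μ(4) = 0, μ(5) = -1, μ(6) = 1, μ(7) = -1, μ(8) = 0, μ(9) = 0, μ(10) = 1, μ(11) = -1, μ(12) = 0, μ(13) = -1, μ(14) = 1, μ(15) = 1, μ(16) = 0, μ(17) = -1, μ(18) = 0, μ(19) = -1, μ(20) = 0, μ(21) = 1, μ(22) = 1, μ(23) = -1, μ(24) = 0, μ(25) = 0, μ(26) = 1, μ(27) = 0, μ(28) = 0, μ(29) = -1, μ(30) = -1, μ(31) = -1, μ(32) = 0, μ(33) = 1, μ(34) = 1, μ(35) = 1, μ(36) = 0, μ(37) = -1, μ(38) = 1, μ(39) = 1, μ(40) = 0, μ(41) = -1, μ(42) = -1, μ(43) = -1, μ(44) = 0, μ(45) = 0, μ(46) = 1. Summing all 46 values: -2. (Mertens function M(x) = Σ_{n ≤ x} μ(n); on average M(x) should be small (PNT ⟺ M(x) = o(x)).)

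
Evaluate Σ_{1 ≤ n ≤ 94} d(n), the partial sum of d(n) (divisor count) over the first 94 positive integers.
Σ_{n ≤ 94} d(n) = 443

Compute d(n) for each 1 ≤ n ≤ 94: d(1) = 1, d(2) = 2, d(3) = 2, d(4) = 3, d(5) = 2, d(6) = 4, d(7) = 2, d(8) = 4, d(9) = 3, d(10) = 4, d(11) = 2, d(12) = 6, d(13) = 2, d(14) = 4, d(15) = 4, d(16) = 5, d(17) = 2, d(18) = 6, d(19) = 2, d(20) = 6, d(21) = 4, d(22) = 4, d(23) = 2, d(24) = 8, d(25) = 3, d(26) = 4, d(27) = 4, d(28) = 6, d(29) = 2, d(30) = 8, d(31) = 2, d(32) = 6, d(33) = 4, d(34) = 4, d(35) = 4, d(36) = 9, d(37) = 2, d(38) = 4, d(39) = 4, d(40) = 8, d(41) = 2, d(42) = 8, d(43) = 2, d(44) = 6, d(45) = 6, d(46) = 4, d(47) = 2, d(48) = 10, d(49) = 3, d(50) = 6, d(51) = 4, d(52) = 6, d(53) = 2, d(54) = 8, d(55) = 4, d(56) = 8, d(57) = 4, d(58) = 4, d(59) = 2, d(60) = 12, d(61) = 2, d(62) = 4, d(63) = 6, d(64) = 7, d(65) = 4, d(66) = 8, d(67) = 2, d(68) = 6, d(69) = 4, d(70) = 8, d(71) = 2, d(72) = 12, d(73) = 2, d(74) = 4, d(75) = 6, d(76) = 6, d(77) = 4, d(78) = 8, d(79) = 2, d(80) = 10, d(81) = 5, d(82) = 4, d(83) = 2, d(84) = 12, d(85) = 4, d(86) = 4, d(87) = 4, d(88) = 8, d(89) = 2, d(90) = 12, d(91) = 4, d(92) = 6, d(93) = 4, d(94) = 4. Summing all 94 values: 443. (Dirichlet's divisor formula: Σ_{n ≤ x} d(n) = x ln(x) + (2γ − 1) x + O(√x). For x = 94, the asymptotic estimate is ≈ 441.59.)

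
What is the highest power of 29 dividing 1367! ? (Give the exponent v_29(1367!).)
v_29(1367!) = 48

Legendre's formula: v_p(n!) = Σ_{k ≥ 1} ⌊n / p^k⌋. For p = 29, n = 1367, the terms are:
  ⌊1367/29^1⌋ = ⌊1367/29⌋ = 47
  ⌊1367/29^2⌋ = ⌊1367/841⌋ = 1
(the next term ⌊1367/29^3⌋ = 0, terminating the sum). Summing: v_29(1367!) = 47 + 1 = 48.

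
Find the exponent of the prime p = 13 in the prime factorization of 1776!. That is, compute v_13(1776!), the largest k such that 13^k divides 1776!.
v_13(1776!) = 146

Legendre's formula: v_p(n!) = Σ_{k ≥ 1} ⌊n / p^k⌋. For p = 13, n = 1776, the terms are:
  ⌊1776/13^1⌋ = ⌊1776/13⌋ = 136
  ⌊1776/13^2⌋ = ⌊1776/169⌋ = 10
(the next term ⌊1776/13^3⌋ = 0, terminating the sum). Summing: v_13(1776!) = 136 + 10 = 146.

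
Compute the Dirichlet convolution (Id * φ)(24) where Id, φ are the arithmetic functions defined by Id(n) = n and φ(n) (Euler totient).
(Id * φ)(24) = 100

Divisors of 24: [1, 2, 3, 4, 6, 8, 12, 24]. For each d | 24:
  d = 1: Id(1) · φ(24/1) = 1 · 8 = 8
  d = 2: Id(2) · φ(24/2) = 2 · 4 = 8
  d = 3: Id(3) · φ(24/3) = 3 · 4 = 12
  d = 4: Id(4) · φ(24/4) = 4 · 2 = 8
  d = 6: Id(6) · φ(24/6) = 6 · 2 = 12
  d = 8: Id(8) · φ(24/8) = 8 · 2 = 16
  d = 12: Id(12) · φ(24/12) = 12 · 1 = 12
  d = 24: Id(24) · φ(24/24) = 24 · 1 = 24
Summing: (Id * φ)(24) = 8 + 8 + 12 + 8 + 12 + 16 + 12 + 24 = 100.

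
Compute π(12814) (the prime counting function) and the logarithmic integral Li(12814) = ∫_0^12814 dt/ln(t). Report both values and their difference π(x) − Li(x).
π(12814) = 1527;  Li(12814) ≈ 1547.46;  π(x) − Li(x) ≈ -20.46.

Direct count of primes ≤ 12814 gives π(12814) = 1527. Numerical evaluation of the logarithmic integral gives Li(12814) ≈ 1547.46. The difference π(x) − Li(x) ≈ -20.46 is typically negative for small/moderate x (Li(x) overestimates), though Littlewood's theorem shows this sign changes infinitely often.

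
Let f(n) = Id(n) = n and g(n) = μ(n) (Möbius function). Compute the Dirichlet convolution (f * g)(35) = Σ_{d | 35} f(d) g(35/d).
(Id * μ)(35) = 24

Divisors of 35: [1, 5, 7, 35]. For each d | 35:
  d = 1: Id(1) · μ(35/1) = 1 · 1 = 1
  d = 5: Id(5) · μ(35/5) = 5 · -1 = -5
  d = 7: Id(7) · μ(35/7) = 7 · -1 = -7
  d = 35: Id(35) · μ(35/35) = 35 · 1 = 35
Summing: (Id * μ)(35) = 1 + -5 + -7 + 35 = 24.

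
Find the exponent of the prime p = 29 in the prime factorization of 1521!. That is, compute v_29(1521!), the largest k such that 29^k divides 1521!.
v_29(1521!) = 53

Legendre's formula: v_p(n!) = Σ_{k ≥ 1} ⌊n / p^k⌋. For p = 29, n = 1521, the terms are:
  ⌊1521/29^1⌋ = ⌊1521/29⌋ = 52
  ⌊1521/29^2⌋ = ⌊1521/841⌋ = 1
(the next term ⌊1521/29^3⌋ = 0, terminating the sum). Summing: v_29(1521!) = 52 + 1 = 53.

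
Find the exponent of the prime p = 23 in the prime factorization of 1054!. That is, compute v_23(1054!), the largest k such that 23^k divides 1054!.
v_23(1054!) = 46

Legendre's formula: v_p(n!) = Σ_{k ≥ 1} ⌊n / p^k⌋. For p = 23, n = 1054, the terms are:
  ⌊1054/23^1⌋ = ⌊1054/23⌋ = 45
  ⌊1054/23^2⌋ = ⌊1054/529⌋ = 1
(the next term ⌊1054/23^3⌋ = 0, terminating the sum). Summing: v_23(1054!) = 45 + 1 = 46.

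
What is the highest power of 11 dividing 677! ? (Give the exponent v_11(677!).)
v_11(677!) = 66

Legendre's formula: v_p(n!) = Σ_{k ≥ 1} ⌊n / p^k⌋. For p = 11, n = 677, the terms are:
  ⌊677/11^1⌋ = ⌊677/11⌋ = 61
  ⌊677/11^2⌋ = ⌊677/121⌋ = 5
(the next term ⌊677/11^3⌋ = 0, terminating the sum). Summing: v_11(677!) = 61 + 5 = 66.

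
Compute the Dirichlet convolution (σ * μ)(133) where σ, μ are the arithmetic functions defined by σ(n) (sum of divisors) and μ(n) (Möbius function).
(σ * μ)(133) = 133

Divisors of 133: [1, 7, 19, 133]. For each d | 133:
  d = 1: σ(1) · μ(133/1) = 1 · 1 = 1
  d = 7: σ(7) · μ(133/7) = 8 · -1 = -8
  d = 19: σ(19) · μ(133/19) = 20 · -1 = -20
  d = 133: σ(133) · μ(133/133) = 160 · 1 = 160
Summing: (σ * μ)(133) = 1 + -8 + -20 + 160 = 133.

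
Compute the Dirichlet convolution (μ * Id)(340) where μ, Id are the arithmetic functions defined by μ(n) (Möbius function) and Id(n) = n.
(μ * Id)(340) = 128

Divisors of 340: [1, 2, 4, 5, 10, 17, 20, 34, 68, 85, 170, 340]. For each d | 340:
  d = 1: μ(1) · Id(340/1) = 1 · 340 = 340
  d = 2: μ(2) · Id(340/2) = -1 · 170 = -170
  d = 4: μ(4) · Id(340/4) = 0 · 85 = 0
  d = 5: μ(5) · Id(340/5) = -1 · 68 = -68
  d = 10: μ(10) · Id(340/10) = 1 · 34 = 34
  d = 17: μ(17) · Id(340/17) = -1 · 20 = -20
  d = 20: μ(20) · Id(340/20) = 0 · 17 = 0
  d = 34: μ(34) · Id(340/34) = 1 · 10 = 10
  d = 68: μ(68) · Id(340/68) = 0 · 5 = 0
  d = 85: μ(85) · Id(340/85) = 1 · 4 = 4
  d = 170: μ(170) · Id(340/170) = -1 · 2 = -2
  d = 340: μ(340) · Id(340/340) = 0 · 1 = 0
Summing: (μ * Id)(340) = 340 + -170 + 0 + -68 + 34 + -20 + 0 + 10 + 0 + 4 + -2 + 0 = 128.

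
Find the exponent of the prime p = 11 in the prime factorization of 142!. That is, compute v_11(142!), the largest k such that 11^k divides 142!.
v_11(142!) = 13

Legendre's formula: v_p(n!) = Σ_{k ≥ 1} ⌊n / p^k⌋. For p = 11, n = 142, the terms are:
  ⌊142/11^1⌋ = ⌊142/11⌋ = 12
  ⌊142/11^2⌋ = ⌊142/121⌋ = 1
(the next term ⌊142/11^3⌋ = 0, terminating the sum). Summing: v_11(142!) = 12 + 1 = 13.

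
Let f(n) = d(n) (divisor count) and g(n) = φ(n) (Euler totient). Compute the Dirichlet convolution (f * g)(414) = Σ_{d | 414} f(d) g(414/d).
(d * φ)(414) = 936

Divisors of 414: [1, 2, 3, 6, 9, 18, 23, 46, 69, 138, 207, 414]. For each d | 414:
  d = 1: d(1) · φ(414/1) = 1 · 132 = 132
  d = 2: d(2) · φ(414/2) = 2 · 132 = 264
  d = 3: d(3) · φ(414/3) = 2 · 44 = 88
  d = 6: d(6) · φ(414/6) = 4 · 44 = 176
  d = 9: d(9) · φ(414/9) = 3 · 22 = 66
  d = 18: d(18) · φ(414/18) = 6 · 22 = 132
  d = 23: d(23) · φ(414/23) = 2 · 6 = 12
  d = 46: d(46) · φ(414/46) = 4 · 6 = 24
  d = 69: d(69) · φ(414/69) = 4 · 2 = 8
  d = 138: d(138) · φ(414/138) = 8 · 2 = 16
  d = 207: d(207) · φ(414/207) = 6 · 1 = 6
  d = 414: d(414) · φ(414/414) = 12 · 1 = 12
Summing: (d * φ)(414) = 132 + 264 + 88 + 176 + 66 + 132 + 12 + 24 + 8 + 16 + 6 + 12 = 936.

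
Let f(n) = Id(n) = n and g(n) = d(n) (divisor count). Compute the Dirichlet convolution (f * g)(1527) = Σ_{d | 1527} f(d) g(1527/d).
(Id * d)(1527) = 2555

Divisors of 1527: [1, 3, 509, 1527]. For each d | 1527:
  d = 1: Id(1) · d(1527/1) = 1 · 4 = 4
  d = 3: Id(3) · d(1527/3) = 3 · 2 = 6
  d = 509: Id(509) · d(1527/509) = 509 · 2 = 1018
  d = 1527: Id(1527) · d(1527/1527) = 1527 · 1 = 1527
Summing: (Id * d)(1527) = 4 + 6 + 1018 + 1527 = 2555.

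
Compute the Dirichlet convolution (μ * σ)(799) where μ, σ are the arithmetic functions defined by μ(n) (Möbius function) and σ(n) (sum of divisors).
(μ * σ)(799) = 799

Divisors of 799: [1, 17, 47, 799]. For each d | 799:
  d = 1: μ(1) · σ(799/1) = 1 · 864 = 864
  d = 17: μ(17) · σ(799/17) = -1 · 48 = -48
  d = 47: μ(47) · σ(799/47) = -1 · 18 = -18
  d = 799: μ(799) · σ(799/799) = 1 · 1 = 1
Summing: (μ * σ)(799) = 864 + -48 + -18 + 1 = 799.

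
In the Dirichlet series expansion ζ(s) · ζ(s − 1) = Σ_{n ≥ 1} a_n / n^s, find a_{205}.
σ(205) = 252

In the product (Σ m^0/m^s)(Σ k / k^s) = Σ (Σ_{d | n} d) / n^s, the coefficient of 1/n^s is σ(n) = Σ_{d | n} d. For n = 205, divisors are [1, 5, 41, 205]; summing: σ(205) = 252.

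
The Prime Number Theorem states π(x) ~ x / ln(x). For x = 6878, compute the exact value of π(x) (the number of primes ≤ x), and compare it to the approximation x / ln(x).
π(6878) = 885;  x/ln(x) ≈ 778.40;  relative error ≈ 12.05%.

Directly count primes up to 6878: π(6878) = 885. The PNT approximation gives 6878/ln(6878) ≈ 6878/8.83608 ≈ 778.40. Relative error (π(x) − x/ln(x)) / π(x) ≈ 12.05%; the approximation is known to undercount slightly (Li(x) is a better estimate).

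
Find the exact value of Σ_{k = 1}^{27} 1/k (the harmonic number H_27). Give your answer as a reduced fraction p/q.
H_27 = 312536252003/80313433200

Direct summation: H_27 = 1 + 1/2 + ... + 1/27. The least common denominator is lcm(1, ..., 27) = 80313433200; over this denominator the numerator is 80313433200 + 40156716600 + 26771144400 + 20078358300 + 16062686640 + 13385572200 + 11473347600 + 10039179150 + 8923714800 + 8031343320 + 7301221200 + 6692786100 + 6177956400 + 5736673800 + 5354228880 + 5019589575 + 4724319600 + 4461857400 + 4227022800 + 4015671660 + 3824449200 + 3650610600 + 3491888400 + 3346393050 + 3212537328 + 3088978200 + 2974571600 = 312536252003, so H_27 = 312536252003/80313433200 (already in lowest terms) ≈ 3.89146. (The PNT-adjacent estimate ln(27) + γ ≈ 3.87305 matches within O(1/n).)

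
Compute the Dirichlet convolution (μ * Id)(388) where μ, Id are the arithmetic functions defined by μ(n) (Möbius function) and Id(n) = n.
(μ * Id)(388) = 192

Divisors of 388: [1, 2, 4, 97, 194, 388]. For each d | 388:
  d = 1: μ(1) · Id(388/1) = 1 · 388 = 388
  d = 2: μ(2) · Id(388/2) = -1 · 194 = -194
  d = 4: μ(4) · Id(388/4) = 0 · 97 = 0
  d = 97: μ(97) · Id(388/97) = -1 · 4 = -4
  d = 194: μ(194) · Id(388/194) = 1 · 2 = 2
  d = 388: μ(388) · Id(388/388) = 0 · 1 = 0
Summing: (μ * Id)(388) = 388 + -194 + 0 + -4 + 2 + 0 = 192.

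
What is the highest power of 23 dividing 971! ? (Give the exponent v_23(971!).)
v_23(971!) = 43

Legendre's formula: v_p(n!) = Σ_{k ≥ 1} ⌊n / p^k⌋. For p = 23, n = 971, the terms are:
  ⌊971/23^1⌋ = ⌊971/23⌋ = 42
  ⌊971/23^2⌋ = ⌊971/529⌋ = 1
(the next term ⌊971/23^3⌋ = 0, terminating the sum). Summing: v_23(971!) = 42 + 1 = 43.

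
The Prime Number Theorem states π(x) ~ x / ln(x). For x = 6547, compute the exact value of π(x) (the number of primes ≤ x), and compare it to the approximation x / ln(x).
π(6547) = 845;  x/ln(x) ≈ 745.10;  relative error ≈ 11.82%.

Directly count primes up to 6547: π(6547) = 845. The PNT approximation gives 6547/ln(6547) ≈ 6547/8.78676 ≈ 745.10. Relative error (π(x) − x/ln(x)) / π(x) ≈ 11.82%; the approximation is known to undercount slightly (Li(x) is a better estimate).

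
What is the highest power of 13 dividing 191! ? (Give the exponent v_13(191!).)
v_13(191!) = 15

Legendre's formula: v_p(n!) = Σ_{k ≥ 1} ⌊n / p^k⌋. For p = 13, n = 191, the terms are:
  ⌊191/13^1⌋ = ⌊191/13⌋ = 14
  ⌊191/13^2⌋ = ⌊191/169⌋ = 1
(the next term ⌊191/13^3⌋ = 0, terminating the sum). Summing: v_13(191!) = 14 + 1 = 15.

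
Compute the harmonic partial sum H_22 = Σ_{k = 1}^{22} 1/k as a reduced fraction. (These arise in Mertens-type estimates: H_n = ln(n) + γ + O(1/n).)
H_22 = 19093197/5173168

Direct summation: H_22 = 1 + 1/2 + ... + 1/22. The least common denominator is lcm(1, ..., 22) = 232792560; over this denominator the numerator is 232792560 + 116396280 + 77597520 + 58198140 + 46558512 + 38798760 + 33256080 + 29099070 + 25865840 + 23279256 + 21162960 + 19399380 + 17907120 + 16628040 + 15519504 + 14549535 + 13693680 + 12932920 + 12252240 + 11639628 + 11085360 + 10581480 = 859193865, so H_22 = 859193865/232792560; reducing by gcd(859193865, 232792560) = 45 gives 19093197/5173168 ≈ 3.69081. (The PNT-adjacent estimate ln(22) + γ ≈ 3.66826 matches within O(1/n).)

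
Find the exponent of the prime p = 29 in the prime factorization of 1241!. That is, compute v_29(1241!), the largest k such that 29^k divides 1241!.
v_29(1241!) = 43

Legendre's formula: v_p(n!) = Σ_{k ≥ 1} ⌊n / p^k⌋. For p = 29, n = 1241, the terms are:
  ⌊1241/29^1⌋ = ⌊1241/29⌋ = 42
  ⌊1241/29^2⌋ = ⌊1241/841⌋ = 1
(the next term ⌊1241/29^3⌋ = 0, terminating the sum). Summing: v_29(1241!) = 42 + 1 = 43.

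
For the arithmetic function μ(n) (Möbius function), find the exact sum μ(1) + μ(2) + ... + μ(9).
Σ_{n ≤ 9} μ(n) = -2

Compute μ(n) for each 1 ≤ n ≤ 9: μ(1) = 1, μ(2) = -1, μ(3) = -1, μ(4) = 0, μ(5) = -1, μ(6) = 1, μ(7) = -1, μ(8) = 0, μ(9) = 0. Summing all 9 values: -2. (Mertens function M(x) = Σ_{n ≤ x} μ(n); on average M(x) should be small (PNT ⟺ M(x) = o(x)).)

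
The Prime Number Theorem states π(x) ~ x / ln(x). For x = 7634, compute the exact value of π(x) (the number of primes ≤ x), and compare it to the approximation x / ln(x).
π(7634) = 968;  x/ln(x) ≈ 853.88;  relative error ≈ 11.79%.

Directly count primes up to 7634: π(7634) = 968. The PNT approximation gives 7634/ln(7634) ≈ 7634/8.94037 ≈ 853.88. Relative error (π(x) − x/ln(x)) / π(x) ≈ 11.79%; the approximation is known to undercount slightly (Li(x) is a better estimate).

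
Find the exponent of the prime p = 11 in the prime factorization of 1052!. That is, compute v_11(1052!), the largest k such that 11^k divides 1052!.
v_11(1052!) = 103

Legendre's formula: v_p(n!) = Σ_{k ≥ 1} ⌊n / p^k⌋. For p = 11, n = 1052, the terms are:
  ⌊1052/11^1⌋ = ⌊1052/11⌋ = 95
  ⌊1052/11^2⌋ = ⌊1052/121⌋ = 8
(the next term ⌊1052/11^3⌋ = 0, terminating the sum). Summing: v_11(1052!) = 95 + 8 = 103.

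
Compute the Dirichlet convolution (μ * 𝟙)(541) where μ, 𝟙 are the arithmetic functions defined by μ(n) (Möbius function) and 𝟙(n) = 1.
(μ * 𝟙)(541) = 0

Divisors of 541: [1, 541]. For each d | 541:
  d = 1: μ(1) · 𝟙(541/1) = 1 · 1 = 1
  d = 541: μ(541) · 𝟙(541/541) = -1 · 1 = -1
Summing: (μ * 𝟙)(541) = 1 + -1 = 0.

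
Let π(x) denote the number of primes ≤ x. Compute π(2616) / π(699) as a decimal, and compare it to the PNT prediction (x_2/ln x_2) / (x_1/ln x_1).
π(2616)/π(699) = 379/125 ≈ 3.0320;  PNT prediction ≈ 3.1148.

π(699) = 125 and π(2616) = 379, so π(2616)/π(699) ≈ 3.0320. The PNT-predicted ratio is (2616/ln(2616)) / (699/ln(699)) ≈ 3.1148. The two agree to within a few percent, as expected.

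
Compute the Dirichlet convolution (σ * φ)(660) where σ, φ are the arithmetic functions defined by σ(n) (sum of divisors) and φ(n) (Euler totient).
(σ * φ)(660) = 15840

Divisors of 660: [1, 2, 3, 4, 5, 6, 10, 11, 12, 15, 20, 22, 30, 33, 44, 55, 60, 66, 110, 132, 165, 220, 330, 660]. For each d | 660:
  d = 1: σ(1) · φ(660/1) = 1 · 160 = 160
  d = 2: σ(2) · φ(660/2) = 3 · 80 = 240
  d = 3: σ(3) · φ(660/3) = 4 · 80 = 320
  d = 4: σ(4) · φ(660/4) = 7 · 80 = 560
  d = 5: σ(5) · φ(660/5) = 6 · 40 = 240
  d = 6: σ(6) · φ(660/6) = 12 · 40 = 480
  d = 10: σ(10) · φ(660/10) = 18 · 20 = 360
  d = 11: σ(11) · φ(660/11) = 12 · 16 = 192
  d = 12: σ(12) · φ(660/12) = 28 · 40 = 1120
  d = 15: σ(15) · φ(660/15) = 24 · 20 = 480
  d = 20: σ(20) · φ(660/20) = 42 · 20 = 840
  d = 22: σ(22) · φ(660/22) = 36 · 8 = 288
  d = 30: σ(30) · φ(660/30) = 72 · 10 = 720
  d = 33: σ(33) · φ(660/33) = 48 · 8 = 384
  d = 44: σ(44) · φ(660/44) = 84 · 8 = 672
  d = 55: σ(55) · φ(660/55) = 72 · 4 = 288
  d = 60: σ(60) · φ(660/60) = 168 · 10 = 1680
  d = 66: σ(66) · φ(660/66) = 144 · 4 = 576
  d = 110: σ(110) · φ(660/110) = 216 · 2 = 432
  d = 132: σ(132) · φ(660/132) = 336 · 4 = 1344
  d = 165: σ(165) · φ(660/165) = 288 · 2 = 576
  d = 220: σ(220) · φ(660/220) = 504 · 2 = 1008
  d = 330: σ(330) · φ(660/330) = 864 · 1 = 864
  d = 660: σ(660) · φ(660/660) = 2016 · 1 = 2016
Summing: (σ * φ)(660) = 160 + 240 + 320 + 560 + 240 + 480 + 360 + 192 + 1120 + 480 + 840 + 288 + 720 + 384 + 672 + 288 + 1680 + 576 + 432 + 1344 + 576 + 1008 + 864 + 2016 = 15840.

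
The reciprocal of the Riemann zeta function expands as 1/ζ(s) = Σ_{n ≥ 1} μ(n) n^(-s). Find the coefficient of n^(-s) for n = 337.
μ(337) = -1

Factor n = 337 = 337. μ(n) = 0 if any exponent ≥ 2 (not squarefree); otherwise μ(n) = (−1)^{ω(n)} where ω(n) is the number of distinct prime factors. Applying: μ(337) = -1.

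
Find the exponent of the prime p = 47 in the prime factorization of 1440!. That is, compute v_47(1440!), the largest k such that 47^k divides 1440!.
v_47(1440!) = 30

Legendre's formula: v_p(n!) = Σ_{k ≥ 1} ⌊n / p^k⌋. For p = 47, n = 1440, the terms are:
  ⌊1440/47^1⌋ = ⌊1440/47⌋ = 30
(the next term ⌊1440/47^2⌋ = 0, terminating the sum). Summing: v_47(1440!) = 30 = 30.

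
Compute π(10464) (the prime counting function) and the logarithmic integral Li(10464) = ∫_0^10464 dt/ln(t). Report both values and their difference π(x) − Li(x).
π(10464) = 1281;  Li(10464) ≈ 1296.39;  π(x) − Li(x) ≈ -15.39.

Direct count of primes ≤ 10464 gives π(10464) = 1281. Numerical evaluation of the logarithmic integral gives Li(10464) ≈ 1296.39. The difference π(x) − Li(x) ≈ -15.39 is typically negative for small/moderate x (Li(x) overestimates), though Littlewood's theorem shows this sign changes infinitely often.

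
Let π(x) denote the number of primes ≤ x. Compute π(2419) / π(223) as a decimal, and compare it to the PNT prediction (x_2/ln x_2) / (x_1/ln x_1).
π(2419)/π(223) = 359/48 ≈ 7.4792;  PNT prediction ≈ 7.5284.

π(223) = 48 and π(2419) = 359, so π(2419)/π(223) ≈ 7.4792. The PNT-predicted ratio is (2419/ln(2419)) / (223/ln(223)) ≈ 7.5284. The two agree to within a few percent, as expected.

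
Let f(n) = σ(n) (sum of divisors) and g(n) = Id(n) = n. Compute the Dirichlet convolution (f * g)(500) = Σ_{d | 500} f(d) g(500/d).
(σ * Id)(500) = 9962

Divisors of 500: [1, 2, 4, 5, 10, 20, 25, 50, 100, 125, 250, 500]. For each d | 500:
  d = 1: σ(1) · Id(500/1) = 1 · 500 = 500
  d = 2: σ(2) · Id(500/2) = 3 · 250 = 750
  d = 4: σ(4) · Id(500/4) = 7 · 125 = 875
  d = 5: σ(5) · Id(500/5) = 6 · 100 = 600
  d = 10: σ(10) · Id(500/10) = 18 · 50 = 900
  d = 20: σ(20) · Id(500/20) = 42 · 25 = 1050
  d = 25: σ(25) · Id(500/25) = 31 · 20 = 620
  d = 50: σ(50) · Id(500/50) = 93 · 10 = 930
  d = 100: σ(100) · Id(500/100) = 217 · 5 = 1085
  d = 125: σ(125) · Id(500/125) = 156 · 4 = 624
  d = 250: σ(250) · Id(500/250) = 468 · 2 = 936
  d = 500: σ(500) · Id(500/500) = 1092 · 1 = 1092
Summing: (σ * Id)(500) = 500 + 750 + 875 + 600 + 900 + 1050 + 620 + 930 + 1085 + 624 + 936 + 1092 = 9962.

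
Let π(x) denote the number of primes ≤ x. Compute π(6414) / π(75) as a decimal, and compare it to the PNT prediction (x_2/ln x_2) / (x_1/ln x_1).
π(6414)/π(75) = 834/21 ≈ 39.7143;  PNT prediction ≈ 42.1197.

π(75) = 21 and π(6414) = 834, so π(6414)/π(75) ≈ 39.7143. The PNT-predicted ratio is (6414/ln(6414)) / (75/ln(75)) ≈ 42.1197. The two agree to within a few percent, as expected.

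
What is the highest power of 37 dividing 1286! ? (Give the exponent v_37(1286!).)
v_37(1286!) = 34

Legendre's formula: v_p(n!) = Σ_{k ≥ 1} ⌊n / p^k⌋. For p = 37, n = 1286, the terms are:
  ⌊1286/37^1⌋ = ⌊1286/37⌋ = 34
(the next term ⌊1286/37^2⌋ = 0, terminating the sum). Summing: v_37(1286!) = 34 = 34.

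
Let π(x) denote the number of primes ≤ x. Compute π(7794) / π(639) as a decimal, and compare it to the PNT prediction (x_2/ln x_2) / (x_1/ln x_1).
π(7794)/π(639) = 987/115 ≈ 8.5826;  PNT prediction ≈ 8.7927.

π(639) = 115 and π(7794) = 987, so π(7794)/π(639) ≈ 8.5826. The PNT-predicted ratio is (7794/ln(7794)) / (639/ln(639)) ≈ 8.7927. The two agree to within a few percent, as expected.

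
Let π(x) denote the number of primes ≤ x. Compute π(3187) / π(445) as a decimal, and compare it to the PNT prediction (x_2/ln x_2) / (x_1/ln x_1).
π(3187)/π(445) = 451/86 ≈ 5.2442;  PNT prediction ≈ 5.4139.

π(445) = 86 and π(3187) = 451, so π(3187)/π(445) ≈ 5.2442. The PNT-predicted ratio is (3187/ln(3187)) / (445/ln(445)) ≈ 5.4139. The two agree to within a few percent, as expected.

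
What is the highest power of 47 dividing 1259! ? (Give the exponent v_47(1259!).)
v_47(1259!) = 26

Legendre's formula: v_p(n!) = Σ_{k ≥ 1} ⌊n / p^k⌋. For p = 47, n = 1259, the terms are:
  ⌊1259/47^1⌋ = ⌊1259/47⌋ = 26
(the next term ⌊1259/47^2⌋ = 0, terminating the sum). Summing: v_47(1259!) = 26 = 26.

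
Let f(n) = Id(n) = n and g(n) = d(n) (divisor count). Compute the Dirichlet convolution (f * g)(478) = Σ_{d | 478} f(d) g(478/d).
(Id * d)(478) = 964

Divisors of 478: [1, 2, 239, 478]. For each d | 478:
  d = 1: Id(1) · d(478/1) = 1 · 4 = 4
  d = 2: Id(2) · d(478/2) = 2 · 2 = 4
  d = 239: Id(239) · d(478/239) = 239 · 2 = 478
  d = 478: Id(478) · d(478/478) = 478 · 1 = 478
Summing: (Id * d)(478) = 4 + 4 + 478 + 478 = 964.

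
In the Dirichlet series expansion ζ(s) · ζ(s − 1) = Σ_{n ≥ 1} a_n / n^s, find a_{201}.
σ(201) = 272

In the product (Σ m^0/m^s)(Σ k / k^s) = Σ (Σ_{d | n} d) / n^s, the coefficient of 1/n^s is σ(n) = Σ_{d | n} d. For n = 201, divisors are [1, 3, 67, 201]; summing: σ(201) = 272.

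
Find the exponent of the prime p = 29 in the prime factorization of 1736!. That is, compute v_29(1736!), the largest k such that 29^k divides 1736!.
v_29(1736!) = 61

Legendre's formula: v_p(n!) = Σ_{k ≥ 1} ⌊n / p^k⌋. For p = 29, n = 1736, the terms are:
  ⌊1736/29^1⌋ = ⌊1736/29⌋ = 59
  ⌊1736/29^2⌋ = ⌊1736/841⌋ = 2
(the next term ⌊1736/29^3⌋ = 0, terminating the sum). Summing: v_29(1736!) = 59 + 2 = 61.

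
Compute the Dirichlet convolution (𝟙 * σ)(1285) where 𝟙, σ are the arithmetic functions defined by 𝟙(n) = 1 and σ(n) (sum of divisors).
(𝟙 * σ)(1285) = 1813

Divisors of 1285: [1, 5, 257, 1285]. For each d | 1285:
  d = 1: 𝟙(1) · σ(1285/1) = 1 · 1548 = 1548
  d = 5: 𝟙(5) · σ(1285/5) = 1 · 258 = 258
  d = 257: 𝟙(257) · σ(1285/257) = 1 · 6 = 6
  d = 1285: 𝟙(1285) · σ(1285/1285) = 1 · 1 = 1
Summing: (𝟙 * σ)(1285) = 1548 + 258 + 6 + 1 = 1813.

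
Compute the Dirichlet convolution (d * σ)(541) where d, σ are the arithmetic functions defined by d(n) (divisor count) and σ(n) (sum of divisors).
(d * σ)(541) = 544

Divisors of 541: [1, 541]. For each d | 541:
  d = 1: d(1) · σ(541/1) = 1 · 542 = 542
  d = 541: d(541) · σ(541/541) = 2 · 1 = 2
Summing: (d * σ)(541) = 542 + 2 = 544.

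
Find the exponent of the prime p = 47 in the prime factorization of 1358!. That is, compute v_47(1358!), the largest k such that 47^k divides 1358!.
v_47(1358!) = 28

Legendre's formula: v_p(n!) = Σ_{k ≥ 1} ⌊n / p^k⌋. For p = 47, n = 1358, the terms are:
  ⌊1358/47^1⌋ = ⌊1358/47⌋ = 28
(the next term ⌊1358/47^2⌋ = 0, terminating the sum). Summing: v_47(1358!) = 28 = 28.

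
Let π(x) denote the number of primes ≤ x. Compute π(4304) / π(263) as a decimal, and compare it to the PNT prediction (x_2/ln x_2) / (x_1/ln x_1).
π(4304)/π(263) = 590/56 ≈ 10.5357;  PNT prediction ≈ 10.8982.

π(263) = 56 and π(4304) = 590, so π(4304)/π(263) ≈ 10.5357. The PNT-predicted ratio is (4304/ln(4304)) / (263/ln(263)) ≈ 10.8982. The two agree to within a few percent, as expected.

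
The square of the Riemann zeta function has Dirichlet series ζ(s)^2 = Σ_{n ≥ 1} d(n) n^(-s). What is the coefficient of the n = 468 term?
d(468) = 18

ζ(s)^2 = (Σ 1/m^s)(Σ 1/k^s). The coefficient of 1/n^s in the product is the number of ordered pairs (m, k) with mk = n, which equals d(n). For n = 468, divisors are [1, 2, 3, 4, 6, 9, 12, 13, 18, 26, 36, 39, 52, 78, 117, 156, 234, 468], so d(468) = 18.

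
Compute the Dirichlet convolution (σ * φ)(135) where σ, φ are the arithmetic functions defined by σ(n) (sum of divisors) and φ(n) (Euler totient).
(σ * φ)(135) = 1080

Divisors of 135: [1, 3, 5, 9, 15, 27, 45, 135]. For each d | 135:
  d = 1: σ(1) · φ(135/1) = 1 · 72 = 72
  d = 3: σ(3) · φ(135/3) = 4 · 24 = 96
  d = 5: σ(5) · φ(135/5) = 6 · 18 = 108
  d = 9: σ(9) · φ(135/9) = 13 · 8 = 104
  d = 15: σ(15) · φ(135/15) = 24 · 6 = 144
  d = 27: σ(27) · φ(135/27) = 40 · 4 = 160
  d = 45: σ(45) · φ(135/45) = 78 · 2 = 156
  d = 135: σ(135) · φ(135/135) = 240 · 1 = 240
Summing: (σ * φ)(135) = 72 + 96 + 108 + 104 + 144 + 160 + 156 + 240 = 1080.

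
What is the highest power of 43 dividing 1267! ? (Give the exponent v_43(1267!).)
v_43(1267!) = 29

Legendre's formula: v_p(n!) = Σ_{k ≥ 1} ⌊n / p^k⌋. For p = 43, n = 1267, the terms are:
  ⌊1267/43^1⌋ = ⌊1267/43⌋ = 29
(the next term ⌊1267/43^2⌋ = 0, terminating the sum). Summing: v_43(1267!) = 29 = 29.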